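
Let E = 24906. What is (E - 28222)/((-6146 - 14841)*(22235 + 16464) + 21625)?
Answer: 829/203038572 ≈ 4.0830e-6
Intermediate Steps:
(E - 28222)/((-6146 - 14841)*(22235 + 16464) + 21625) = (24906 - 28222)/((-6146 - 14841)*(22235 + 16464) + 21625) = -3316/(-20987*38699 + 21625) = -3316/(-812175913 + 21625) = -3316/(-812154288) = -3316*(-1/812154288) = 829/203038572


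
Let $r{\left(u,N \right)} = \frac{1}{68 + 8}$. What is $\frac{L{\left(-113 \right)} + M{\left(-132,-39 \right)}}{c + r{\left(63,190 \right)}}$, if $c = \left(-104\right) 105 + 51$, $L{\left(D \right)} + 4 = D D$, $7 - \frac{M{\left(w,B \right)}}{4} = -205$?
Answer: $- \frac{1034588}{826043} \approx -1.2525$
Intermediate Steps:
$r{\left(u,N \right)} = \frac{1}{76}$
$M{\left(w,B \right)} = 848$ ($M{\left(w,B \right)} = 28 - -820 = 28 + 820 = 848$)
$L{\left(D \right)} = -4 + D^{2}$ ($L{\left(D \right)} = -4 + D D = -4 + D^{2}$)
$c = -10869$ ($c = -10920 + 51 = -10869$)
$\frac{L{\left(-113 \right)} + M{\left(-132,-39 \right)}}{c + r{\left(63,190 \right)}} = \frac{\left(-4 + \left(-113\right)^{2}\right) + 848}{-10869 + \frac{1}{76}} = \frac{\left(-4 + 12769\right) + 848}{- \frac{826043}{76}} = \left(12765 + 848\right) \left(- \frac{76}{826043}\right) = 13613 \left(- \frac{76}{826043}\right) = - \frac{1034588}{826043}$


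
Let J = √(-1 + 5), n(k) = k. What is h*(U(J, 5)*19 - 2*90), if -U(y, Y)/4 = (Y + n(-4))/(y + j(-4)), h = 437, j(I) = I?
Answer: -62054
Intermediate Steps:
J = 2 (J = √4 = 2)
U(y, Y) = -4*(-4 + Y)/(-4 + y) (U(y, Y) = -4*(Y - 4)/(y - 4) = -4*(-4 + Y)/(-4 + y))
h*(U(J, 5)*19 - 2*90) = 437*((4*(4 - 1*5)/(-4 + 2))*19 - 2*90) = 437*((4*(4 - 5)/(-2))*19 - 180) = 437*((4*(-½)*(-1))*19 - 180) = 437*(2*19 - 180) = 437*(38 - 180) = 437*(-142) = -62054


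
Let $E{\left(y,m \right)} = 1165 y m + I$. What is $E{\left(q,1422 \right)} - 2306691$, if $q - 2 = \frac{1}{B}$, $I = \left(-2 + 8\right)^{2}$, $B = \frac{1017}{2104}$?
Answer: $\frac{501029645}{113} \approx 4.4339 \cdot 10^{6}$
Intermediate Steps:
$B = \frac{1017}{2104}$ ($B = 1017 \cdot \frac{1}{2104} = \frac{1017}{2104} \approx 0.48337$)
$I = 36$ ($I = 6^{2} = 36$)
$q = \frac{4138}{1017}$ ($q = 2 + \frac{1}{\frac{1017}{2104}} = 2 + \frac{2104}{1017} = \frac{4138}{1017} \approx 4.0688$)
$E{\left(y,m \right)} = 36 + 1165 m y$ ($E{\left(y,m \right)} = 1165 y m + 36 = 1165 m y + 36 = 36 + 1165 m y$)
$E{\left(q,1422 \right)} - 2306691 = \left(36 + 1165 \cdot 1422 \cdot \frac{4138}{1017}\right) - 2306691 = \left(36 + \frac{761681660}{113}\right) - 2306691 = \frac{761685728}{113} - 2306691 = \frac{501029645}{113}$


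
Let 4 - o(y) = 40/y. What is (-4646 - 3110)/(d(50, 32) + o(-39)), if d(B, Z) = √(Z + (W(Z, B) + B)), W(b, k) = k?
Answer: 14821716/40589 - 5898438*√33/40589 ≈ -469.64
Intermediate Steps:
o(y) = 4 - 40/y
d(B, Z) = √(Z + 2*B) (d(B, Z) = √(Z + (B + B)) = √(Z + 2*B))
(-4646 - 3110)/(d(50, 32) + o(-39)) = (-4646 - 3110)/(√(32 + 2*50) + (4 - 40/(-39))) = -7756/(√(32 + 100) + (4 - 40*(-1/39))) = -7756/(√132 + (4 + 40/39)) = -7756/(2*√33 + 196/39) = -7756/(196/39 + 2*√33)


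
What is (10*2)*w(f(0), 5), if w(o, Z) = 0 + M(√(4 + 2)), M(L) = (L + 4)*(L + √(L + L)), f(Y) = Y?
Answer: 120 + 80*√6 + 40*2^(¼)*3^(¾) + 80*2^(¾)*3^(¼) ≈ 601.46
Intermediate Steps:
M(L) = (4 + L)*(L + √2*√L) (M(L) = (4 + L)*(L + √(2*L)) = (4 + L)*(L + √2*√L))
w(o, Z) = 6 + 4*√6 + 2*2^(¼)*3^(¾) + 4*2^(¾)*3^(¼) (w(o, Z) = 0 + ((√(4 + 2))² + 4*√(4 + 2) + √2*(√(4 + 2))^(3/2) + 4*√2*√(√(4 + 2))) = 0 + ((√6)² + 4*√6 + √2*(√6)^(3/2) + 4*√2*√(√6)) = 0 + (6 + 4*√6 + √2*6^(¾) + 4*√2*6^(¼)) = 0 + (6 + 4*√6 + 2*2^(¼)*3^(¾) + 4*2^(¾)*3^(¼)) = 6 + 4*√6 + 2*2^(¼)*3^(¾) + 4*2^(¾)*3^(¼))
(10*2)*w(f(0), 5) = (10*2)*(6 + 4*√6 + 2*2^(¼)*3^(¾) + 4*2^(¾)*3^(¼)) = 20*(6 + 4*√6 + 2*2^(¼)*3^(¾) + 4*2^(¾)*3^(¼)) = 120 + 80*√6 + 40*2^(¼)*3^(¾) + 80*2^(¾)*3^(¼)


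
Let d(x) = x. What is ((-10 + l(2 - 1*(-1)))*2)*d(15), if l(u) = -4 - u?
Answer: -510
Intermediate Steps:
((-10 + l(2 - 1*(-1)))*2)*d(15) = ((-10 + (-4 - (2 - 1*(-1))))*2)*15 = ((-10 + (-4 - (2 + 1)))*2)*15 = ((-10 + (-4 - 1*3))*2)*15 = ((-10 + (-4 - 3))*2)*15 = ((-10 - 7)*2)*15 = -17*2*15 = -34*15 = -510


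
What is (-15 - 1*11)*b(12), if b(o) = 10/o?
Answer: -65/3 ≈ -21.667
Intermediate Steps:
(-15 - 1*11)*b(12) = (-15 - 1*11)*(10/12) = (-15 - 11)*(10*(1/12)) = -26*⅚ = -65/3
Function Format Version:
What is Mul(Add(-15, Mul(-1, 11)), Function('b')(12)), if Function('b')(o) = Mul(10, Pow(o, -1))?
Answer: Rational(-65, 3) ≈ -21.667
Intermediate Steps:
Mul(Add(-15, Mul(-1, 11)), Function('b')(12)) = Mul(Add(-15, Mul(-1, 11)), Mul(10, Pow(12, -1))) = Mul(Add(-15, -11), Mul(10, Rational(1, 12))) = Mul(-26, Rational(5, 6)) = Rational(-65, 3)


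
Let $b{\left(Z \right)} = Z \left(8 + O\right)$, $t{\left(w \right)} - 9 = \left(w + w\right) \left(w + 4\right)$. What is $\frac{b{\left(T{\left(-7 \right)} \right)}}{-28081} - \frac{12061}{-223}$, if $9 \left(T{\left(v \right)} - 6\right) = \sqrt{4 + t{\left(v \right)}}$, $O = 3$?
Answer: $\frac{338670223}{6262063} - \frac{11 \sqrt{55}}{252729} \approx 54.083$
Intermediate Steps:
$t{\left(w \right)} = 9 + 2 w \left(4 + w\right)$ ($t{\left(w \right)} = 9 + \left(w + w\right) \left(w + 4\right) = 9 + 2 w \left(4 + w\right)$)
$T{\left(v \right)} = 6 + \frac{\sqrt{13 + 2 v^{2} + 8 v}}{9}$ ($T{\left(v \right)} = 6 + \frac{\sqrt{4 + \left(9 + 2 v^{2} + 8 v\right)}}{9} = 6 + \frac{\sqrt{13 + 2 v^{2} + 8 v}}{9}$)
$b{\left(Z \right)} = 11 Z$ ($b{\left(Z \right)} = Z \left(8 + 3\right) = Z 11 = 11 Z$)
$\frac{b{\left(T{\left(-7 \right)} \right)}}{-28081} - \frac{12061}{-223} = \frac{11 \left(6 + \frac{\sqrt{13 + 2 \left(-7\right)^{2} + 8 \left(-7\right)}}{9}\right)}{-28081} - \frac{12061}{-223} = 11 \left(6 + \frac{\sqrt{13 + 2 \cdot 49 - 56}}{9}\right) \left(- \frac{1}{28081}\right) - - \frac{12061}{223} = 11 \left(6 + \frac{\sqrt{13 + 98 - 56}}{9}\right) \left(- \frac{1}{28081}\right) + \frac{12061}{223} = 11 \left(6 + \frac{\sqrt{55}}{9}\right) \left(- \frac{1}{28081}\right) + \frac{12061}{223} = \left(66 + \frac{11 \sqrt{55}}{9}\right) \left(- \frac{1}{28081}\right) + \frac{12061}{223} = \left(- \frac{66}{28081} - \frac{11 \sqrt{55}}{252729}\right) + \frac{12061}{223} = \frac{338670223}{6262063} - \frac{11 \sqrt{55}}{252729}$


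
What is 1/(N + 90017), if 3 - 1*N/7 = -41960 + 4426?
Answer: 1/352776 ≈ 2.8347e-6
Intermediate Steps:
N = 262759 (N = 21 - 7*(-41960 + 4426) = 21 - 7*(-37534) = 21 + 262738 = 262759)
1/(N + 90017) = 1/(262759 + 90017) = 1/352776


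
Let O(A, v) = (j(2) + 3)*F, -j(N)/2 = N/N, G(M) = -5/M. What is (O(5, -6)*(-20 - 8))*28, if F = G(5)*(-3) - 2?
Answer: -784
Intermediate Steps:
j(N) = -2 (j(N) = -2*N/N = -2*1 = -2)
F = 1 (F = -5/5*(-3) - 2 = -5*1/5*(-3) - 2 = -1*(-3) - 2 = 3 - 2 = 1)
O(A, v) = 1 (O(A, v) = (-2 + 3)*1 = 1*1 = 1)
(O(5, -6)*(-20 - 8))*28 = (1*(-20 - 8))*28 = (1*(-28))*28 = -28*28 = -784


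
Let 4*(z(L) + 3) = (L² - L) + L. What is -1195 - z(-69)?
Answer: -9529/4 ≈ -2382.3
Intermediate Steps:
z(L) = -3 + L²/4 (z(L) = -3 + ((L² - L) + L)/4 = -3 + L²/4)
-1195 - z(-69) = -1195 - (-3 + (¼)*(-69)²) = -1195 - (-3 + (¼)*4761) = -1195 - (-3 + 4761/4) = -1195 - 1*4749/4 = -1195 - 4749/4 = -9529/4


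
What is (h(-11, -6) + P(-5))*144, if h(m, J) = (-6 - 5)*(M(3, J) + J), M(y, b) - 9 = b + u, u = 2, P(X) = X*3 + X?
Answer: -1296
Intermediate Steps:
P(X) = 4*X (P(X) = 3*X + X = 4*X)
M(y, b) = 11 + b (M(y, b) = 9 + (b + 2) = 9 + (2 + b) = 11 + b)
h(m, J) = -121 - 22*J (h(m, J) = (-6 - 5)*((11 + J) + J) = -11*(11 + 2*J) = -121 - 22*J)
(h(-11, -6) + P(-5))*144 = ((-121 - 22*(-6)) + 4*(-5))*144 = ((-121 + 132) - 20)*144 = (11 - 20)*144 = -9*144 = -1296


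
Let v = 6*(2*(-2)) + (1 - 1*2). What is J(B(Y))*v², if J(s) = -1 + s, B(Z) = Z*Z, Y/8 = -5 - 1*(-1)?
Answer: 639375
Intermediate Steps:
Y = -32 (Y = 8*(-5 - 1*(-1)) = 8*(-5 + 1) = 8*(-4) = -32)
B(Z) = Z²
v = -25 (v = 6*(-4) + (1 - 2) = -24 - 1 = -25)
J(B(Y))*v² = (-1 + (-32)²)*(-25)² = (-1 + 1024)*625 = 1023*625 = 639375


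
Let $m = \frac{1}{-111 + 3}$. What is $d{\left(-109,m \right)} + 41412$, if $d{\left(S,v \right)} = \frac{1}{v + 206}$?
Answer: $\frac{921292872}{22247} \approx 41412.0$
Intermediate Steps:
$m = - \frac{1}{108}$ ($m = \frac{1}{-108} = - \frac{1}{108} \approx -0.0092593$)
$d{\left(S,v \right)} = \frac{1}{206 + v}$
$d{\left(-109,m \right)} + 41412 = \frac{1}{206 - \frac{1}{108}} + 41412 = \frac{1}{\frac{22247}{108}} + 41412 = \frac{108}{22247} + 41412 = \frac{921292872}{22247}$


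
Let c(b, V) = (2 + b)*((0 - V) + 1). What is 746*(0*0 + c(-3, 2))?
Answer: 746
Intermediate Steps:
c(b, V) = (1 - V)*(2 + b) (c(b, V) = (2 + b)*(-V + 1) = (2 + b)*(1 - V) = (1 - V)*(2 + b))
746*(0*0 + c(-3, 2)) = 746*(0*0 + (2 - 3 - 2*2 - 1*2*(-3))) = 746*(0 + (2 - 3 - 4 + 6)) = 746*(0 + 1) = 746*1 = 746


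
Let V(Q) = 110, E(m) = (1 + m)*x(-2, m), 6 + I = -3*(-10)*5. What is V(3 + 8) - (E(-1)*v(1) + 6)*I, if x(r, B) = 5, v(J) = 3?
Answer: -754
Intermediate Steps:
I = 144 (I = -6 - 3*(-10)*5 = -6 + 30*5 = -6 + 150 = 144)
E(m) = 5 + 5*m (E(m) = (1 + m)*5 = 5 + 5*m)
V(3 + 8) - (E(-1)*v(1) + 6)*I = 110 - ((5 + 5*(-1))*3 + 6)*144 = 110 - ((5 - 5)*3 + 6)*144 = 110 - (0*3 + 6)*144 = 110 - (0 + 6)*144 = 110 - 6*144 = 110 - 1*864 = 110 - 864 = -754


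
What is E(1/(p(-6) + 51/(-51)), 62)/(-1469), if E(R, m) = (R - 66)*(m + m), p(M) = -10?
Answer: 90148/16159 ≈ 5.5788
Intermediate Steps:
E(R, m) = 2*m*(-66 + R) (E(R, m) = (-66 + R)*(2*m) = 2*m*(-66 + R))
E(1/(p(-6) + 51/(-51)), 62)/(-1469) = (2*62*(-66 + 1/(-10 + 51/(-51))))/(-1469) = (2*62*(-66 + 1/(-10 + 51*(-1/51))))*(-1/1469) = (2*62*(-66 + 1/(-10 - 1)))*(-1/1469) = (2*62*(-66 + 1/(-11)))*(-1/1469) = (2*62*(-66 - 1/11))*(-1/1469) = (2*62*(-727/11))*(-1/1469) = -90148/11*(-1/1469) = 90148/16159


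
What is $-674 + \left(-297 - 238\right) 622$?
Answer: $-333444$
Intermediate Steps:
$-674 + \left(-297 - 238\right) 622 = -674 - 332770 = -333444$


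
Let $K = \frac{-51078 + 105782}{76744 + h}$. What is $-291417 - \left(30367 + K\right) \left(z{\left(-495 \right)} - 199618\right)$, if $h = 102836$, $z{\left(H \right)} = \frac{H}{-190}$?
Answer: $\frac{2068192539024623}{341202} \approx 6.0615 \cdot 10^{9}$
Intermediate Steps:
$z{\left(H \right)} = - \frac{H}{190}$ ($z{\left(H \right)} = H \left(- \frac{1}{190}\right) = - \frac{H}{190}$)
$K = \frac{13676}{44895}$ ($K = \frac{-51078 + 105782}{76744 + 102836} = \frac{54704}{179580} = 54704 \cdot \frac{1}{179580} = \frac{13676}{44895} \approx 0.30462$)
$-291417 - \left(30367 + K\right) \left(z{\left(-495 \right)} - 199618\right) = -291417 - \left(30367 + \frac{13676}{44895}\right) \left(\left(- \frac{1}{190}\right) \left(-495\right) - 199618\right) = -291417 - \frac{1363340141 \left(\frac{99}{38} - 199618\right)}{44895} = -291417 - \frac{1363340141}{44895} \left(- \frac{7585385}{38}\right) = -291417 - - \frac{2068291971087857}{341202} = -291417 + \frac{2068291971087857}{341202} = \frac{2068192539024623}{341202}$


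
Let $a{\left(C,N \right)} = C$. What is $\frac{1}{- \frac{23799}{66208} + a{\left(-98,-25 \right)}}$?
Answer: $- \frac{66208}{6512183} \approx -0.010167$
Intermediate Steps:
$\frac{1}{- \frac{23799}{66208} + a{\left(-98,-25 \right)}} = \frac{1}{- \frac{23799}{66208} - 98} = \frac{1}{- \frac{6512183}{66208}} = - \frac{66208}{6512183}$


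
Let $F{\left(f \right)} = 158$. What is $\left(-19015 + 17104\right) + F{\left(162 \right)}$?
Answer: $-1753$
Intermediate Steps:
$\left(-19015 + 17104\right) + F{\left(162 \right)} = \left(-19015 + 17104\right) + 158 = -1911 + 158 = -1753$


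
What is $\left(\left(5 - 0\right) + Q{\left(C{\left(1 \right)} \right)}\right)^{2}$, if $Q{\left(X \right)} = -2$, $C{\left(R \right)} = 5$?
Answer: $9$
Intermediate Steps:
$\left(\left(5 - 0\right) + Q{\left(C{\left(1 \right)} \right)}\right)^{2} = \left(\left(5 - 0\right) - 2\right)^{2} = \left(\left(5 + 0\right) - 2\right)^{2} = \left(5 - 2\right)^{2} = 3^{2} = 9$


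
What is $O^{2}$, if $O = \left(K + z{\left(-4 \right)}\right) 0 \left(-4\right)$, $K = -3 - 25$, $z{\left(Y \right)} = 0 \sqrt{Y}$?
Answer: $0$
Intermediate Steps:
$z{\left(Y \right)} = 0$
$K = -28$ ($K = -3 - 25 = -28$)
$O = 0$ ($O = \left(-28 + 0\right) 0 \left(-4\right) = \left(-28\right) 0 \left(-4\right) = 0 \left(-4\right) = 0$)
$O^{2} = 0^{2} = 0$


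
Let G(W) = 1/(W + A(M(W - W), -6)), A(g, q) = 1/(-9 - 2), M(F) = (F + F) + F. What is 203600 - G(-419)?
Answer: 938596011/4610 ≈ 2.0360e+5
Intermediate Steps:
M(F) = 3*F (M(F) = 2*F + F = 3*F)
A(g, q) = -1/11 (A(g, q) = 1/(-11) = -1/11)
G(W) = 1/(-1/11 + W) (G(W) = 1/(W - 1/11) = 1/(-1/11 + W))
203600 - G(-419) = 203600 - 11/(-1 + 11*(-419)) = 203600 - 11/(-1 - 4609) = 203600 - 11/(-4610) = 203600 - 11*(-1)/4610 = 203600 - 1*(-11/4610) = 203600 + 11/4610 = 938596011/4610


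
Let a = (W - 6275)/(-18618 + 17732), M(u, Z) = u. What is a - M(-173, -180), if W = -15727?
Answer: 87640/443 ≈ 197.83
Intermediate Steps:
a = 11001/443 (a = (-15727 - 6275)/(-18618 + 17732) = -22002/(-886) = -22002*(-1/886) = 11001/443 ≈ 24.833)
a - M(-173, -180) = 11001/443 - 1*(-173) = 11001/443 + 173 = 87640/443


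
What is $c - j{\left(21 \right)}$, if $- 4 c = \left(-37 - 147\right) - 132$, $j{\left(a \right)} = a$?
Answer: $58$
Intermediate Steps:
$c = 79$ ($c = - \frac{\left(-37 - 147\right) - 132}{4} = - \frac{-184 - 132}{4} = \left(- \frac{1}{4}\right) \left(-316\right) = 79$)
$c - j{\left(21 \right)} = 79 - 21 = 58$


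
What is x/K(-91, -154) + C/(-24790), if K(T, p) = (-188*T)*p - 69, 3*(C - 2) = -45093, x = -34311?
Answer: 40447491019/65314237790 ≈ 0.61928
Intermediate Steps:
C = -15029 (C = 2 + (⅓)*(-45093) = 2 - 15031 = -15029)
K(T, p) = -69 - 188*T*p (K(T, p) = -188*T*p - 69 = -69 - 188*T*p)
x/K(-91, -154) + C/(-24790) = -34311/(-69 - 188*(-91)*(-154)) - 15029/(-24790) = -34311/(-69 - 2634632) - 15029*(-1/24790) = -34311/(-2634701) + 15029/24790 = -34311*(-1/2634701) + 15029/24790 = 34311/2634701 + 15029/24790 = 40447491019/65314237790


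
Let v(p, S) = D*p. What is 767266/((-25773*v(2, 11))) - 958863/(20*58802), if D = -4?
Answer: 88079162231/30310078920 ≈ 2.9059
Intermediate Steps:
v(p, S) = -4*p
767266/((-25773*v(2, 11))) - 958863/(20*58802) = 767266/((-(-103092)*2)) - 958863/(20*58802) = 767266/((-25773*(-8))) - 958863/1176040 = 767266/206184 - 958863*1/1176040 = 767266*(1/206184) - 958863/1176040 = 383633/103092 - 958863/1176040 = 88079162231/30310078920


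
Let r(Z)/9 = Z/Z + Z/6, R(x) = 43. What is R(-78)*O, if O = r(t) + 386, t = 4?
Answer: 17243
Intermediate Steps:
r(Z) = 9 + 3*Z/2 (r(Z) = 9*(Z/Z + Z/6) = 9*(1 + Z*(⅙)) = 9*(1 + Z/6) = 9 + 3*Z/2)
O = 401 (O = (9 + (3/2)*4) + 386 = (9 + 6) + 386 = 15 + 386 = 401)
R(-78)*O = 43*401 = 17243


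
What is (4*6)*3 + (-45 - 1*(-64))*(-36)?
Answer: -612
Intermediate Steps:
(4*6)*3 + (-45 - 1*(-64))*(-36) = 24*3 + (-45 + 64)*(-36) = 72 + 19*(-36) = 72 - 684 = -612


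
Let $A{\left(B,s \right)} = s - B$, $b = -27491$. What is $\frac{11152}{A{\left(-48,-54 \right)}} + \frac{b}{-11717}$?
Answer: $- \frac{65251519}{35151} \approx -1856.3$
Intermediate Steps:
$\frac{11152}{A{\left(-48,-54 \right)}} + \frac{b}{-11717} = \frac{11152}{-54 - -48} - \frac{27491}{-11717} = \frac{11152}{-54 + 48} - - \frac{27491}{11717} = \frac{11152}{-6} + \frac{27491}{11717} = 11152 \left(- \frac{1}{6}\right) + \frac{27491}{11717} = - \frac{5576}{3} + \frac{27491}{11717} = - \frac{65251519}{35151}$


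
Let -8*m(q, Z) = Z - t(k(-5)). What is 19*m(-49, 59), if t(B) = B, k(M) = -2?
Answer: -1159/8 ≈ -144.88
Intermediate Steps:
m(q, Z) = -¼ - Z/8 (m(q, Z) = -(Z - 1*(-2))/8 = -(Z + 2)/8 = -(2 + Z)/8 = -¼ - Z/8)
19*m(-49, 59) = 19*(-¼ - ⅛*59) = 19*(-¼ - 59/8) = 19*(-61/8) = -1159/8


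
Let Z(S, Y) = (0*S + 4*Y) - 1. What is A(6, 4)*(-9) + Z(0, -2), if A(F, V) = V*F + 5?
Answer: -270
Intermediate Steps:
A(F, V) = 5 + F*V (A(F, V) = F*V + 5 = 5 + F*V)
Z(S, Y) = -1 + 4*Y (Z(S, Y) = (0 + 4*Y) - 1 = 4*Y - 1 = -1 + 4*Y)
A(6, 4)*(-9) + Z(0, -2) = (5 + 6*4)*(-9) + (-1 + 4*(-2)) = (5 + 24)*(-9) + (-1 - 8) = 29*(-9) - 9 = -261 - 9 = -270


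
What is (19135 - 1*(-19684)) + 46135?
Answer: 84954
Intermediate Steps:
(19135 - 1*(-19684)) + 46135 = (19135 + 19684) + 46135 = 38819 + 46135 = 84954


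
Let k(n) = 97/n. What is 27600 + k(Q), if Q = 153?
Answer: 4222897/153 ≈ 27601.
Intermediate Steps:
27600 + k(Q) = 27600 + 97/153 = 4222897/153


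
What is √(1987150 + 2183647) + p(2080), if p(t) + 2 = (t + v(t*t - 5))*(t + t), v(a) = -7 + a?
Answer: 18006426878 + √4170797 ≈ 1.8006e+10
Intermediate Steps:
p(t) = -2 + 2*t*(-12 + t + t²) (p(t) = -2 + (t + (-7 + (t*t - 5)))*(t + t) = -2 + (t + (-7 + (t² - 5)))*(2*t) = -2 + (t + (-7 + (-5 + t²)))*(2*t) = -2 + (t + (-12 + t²))*(2*t) = -2 + (-12 + t + t²)*(2*t) = -2 + 2*t*(-12 + t + t²))
√(1987150 + 2183647) + p(2080) = √(1987150 + 2183647) + (-2 + 2*2080² + 2*2080*(-12 + 2080²)) = √4170797 + (-2 + 2*4326400 + 2*2080*(-12 + 4326400)) = √4170797 + (-2 + 8652800 + 2*2080*4326388) = √4170797 + (-2 + 8652800 + 17997774080) = √4170797 + 18006426878 = 18006426878 + √4170797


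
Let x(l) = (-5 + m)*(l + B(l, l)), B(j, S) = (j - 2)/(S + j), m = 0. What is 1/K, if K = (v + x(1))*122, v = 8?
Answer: 1/671 ≈ 0.0014903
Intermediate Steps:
B(j, S) = (-2 + j)/(S + j)
x(l) = -5*l - 5*(-2 + l)/(2*l) (x(l) = (-5 + 0)*(l + (-2 + l)/(l + l)) = -5*(l + (-2 + l)/((2*l))) = -5*(l + (1/(2*l))*(-2 + l)) = -5*(l + (-2 + l)/(2*l)) = -5*l - 5*(-2 + l)/(2*l))
K = 671 (K = (8 + (-5/2 - 5*1 + 5/1))*122 = (8 + (-5/2 - 5 + 5*1))*122 = (8 + (-5/2 - 5 + 5))*122 = (8 - 5/2)*122 = (11/2)*122 = 671)
1/K = 1/671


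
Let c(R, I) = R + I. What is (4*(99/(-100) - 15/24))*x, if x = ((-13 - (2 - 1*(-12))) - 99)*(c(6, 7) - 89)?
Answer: -1546524/25 ≈ -61861.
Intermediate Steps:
c(R, I) = I + R
x = 9576 (x = ((-13 - (2 - 1*(-12))) - 99)*((7 + 6) - 89) = ((-13 - (2 + 12)) - 99)*(13 - 89) = ((-13 - 1*14) - 99)*(-76) = ((-13 - 14) - 99)*(-76) = (-27 - 99)*(-76) = -126*(-76) = 9576)
(4*(99/(-100) - 15/24))*x = (4*(99/(-100) - 15/24))*9576 = (4*(99*(-1/100) - 15*1/24))*9576 = (4*(-99/100 - 5/8))*9576 = (4*(-323/200))*9576 = -323/50*9576 = -1546524/25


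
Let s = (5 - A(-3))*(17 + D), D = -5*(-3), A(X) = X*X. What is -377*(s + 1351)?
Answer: -461071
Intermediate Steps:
A(X) = X**2
D = 15
s = -128 (s = (5 - 1*(-3)**2)*(17 + 15) = (5 - 1*9)*32 = (5 - 9)*32 = -4*32 = -128)
-377*(s + 1351) = -377*(-128 + 1351) = -377*1223 = -461071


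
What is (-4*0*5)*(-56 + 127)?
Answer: 0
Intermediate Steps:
(-4*0*5)*(-56 + 127) = (0*5)*71 = 0*71 = 0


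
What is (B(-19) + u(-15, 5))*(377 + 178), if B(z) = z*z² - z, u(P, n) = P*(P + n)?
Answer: -3712950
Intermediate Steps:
B(z) = z³ - z
(B(-19) + u(-15, 5))*(377 + 178) = (((-19)³ - 1*(-19)) - 15*(-15 + 5))*(377 + 178) = ((-6859 + 19) - 15*(-10))*555 = (-6840 + 150)*555 = -6690*555 = -3712950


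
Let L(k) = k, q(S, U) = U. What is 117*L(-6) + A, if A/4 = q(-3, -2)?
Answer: -710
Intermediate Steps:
A = -8 (A = 4*(-2) = -8)
117*L(-6) + A = 117*(-6) - 8 = -702 - 8 = -710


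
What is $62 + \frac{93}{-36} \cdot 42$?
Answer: $- \frac{93}{2} \approx -46.5$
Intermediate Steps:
$62 + \frac{93}{-36} \cdot 42 = 62 + 93 \left(- \frac{1}{36}\right) 42 = 62 - \frac{217}{2} = - \frac{93}{2}$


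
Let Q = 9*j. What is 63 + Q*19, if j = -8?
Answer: -1305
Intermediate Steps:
Q = -72 (Q = 9*(-8) = -72)
63 + Q*19 = 63 - 72*19 = 63 - 1368 = -1305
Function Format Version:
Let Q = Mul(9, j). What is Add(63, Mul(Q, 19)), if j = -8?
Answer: -1305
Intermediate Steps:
Q = -72 (Q = Mul(9, -8) = -72)
Add(63, Mul(Q, 19)) = Add(63, Mul(-72, 19)) = Add(63, -1368) = -1305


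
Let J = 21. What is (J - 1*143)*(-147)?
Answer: 17934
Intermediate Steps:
(J - 1*143)*(-147) = (21 - 1*143)*(-147) = (21 - 143)*(-147) = -122*(-147) = 17934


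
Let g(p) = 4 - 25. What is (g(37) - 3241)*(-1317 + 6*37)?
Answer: 3571890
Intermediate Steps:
g(p) = -21
(g(37) - 3241)*(-1317 + 6*37) = (-21 - 3241)*(-1317 + 6*37) = -3262*(-1317 + 222) = -3262*(-1095) = 3571890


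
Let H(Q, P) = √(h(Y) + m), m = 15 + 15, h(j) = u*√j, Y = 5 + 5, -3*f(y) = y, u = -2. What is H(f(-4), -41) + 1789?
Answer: 1789 + √(30 - 2*√10) ≈ 1793.9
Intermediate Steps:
f(y) = -y/3
Y = 10
h(j) = -2*√j
m = 30
H(Q, P) = √(30 - 2*√10) (H(Q, P) = √(-2*√10 + 30) = √(30 - 2*√10))
H(f(-4), -41) + 1789 = √(30 - 2*√10) + 1789 = 1789 + √(30 - 2*√10)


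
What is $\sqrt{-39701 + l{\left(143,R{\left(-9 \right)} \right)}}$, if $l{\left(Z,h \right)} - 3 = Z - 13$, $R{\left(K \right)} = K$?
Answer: $4 i \sqrt{2473} \approx 198.92 i$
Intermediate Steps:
$l{\left(Z,h \right)} = -10 + Z$ ($l{\left(Z,h \right)} = 3 + \left(Z - 13\right) = 3 + \left(-13 + Z\right) = -10 + Z$)
$\sqrt{-39701 + l{\left(143,R{\left(-9 \right)} \right)}} = \sqrt{-39701 + \left(-10 + 143\right)} = \sqrt{-39701 + 133} = \sqrt{-39568} = 4 i \sqrt{2473}$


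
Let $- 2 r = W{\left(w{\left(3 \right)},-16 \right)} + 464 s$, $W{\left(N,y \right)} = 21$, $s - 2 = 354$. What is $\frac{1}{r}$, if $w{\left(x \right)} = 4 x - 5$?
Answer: $- \frac{2}{165205} \approx -1.2106 \cdot 10^{-5}$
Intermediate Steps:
$s = 356$ ($s = 2 + 354 = 356$)
$w{\left(x \right)} = -5 + 4 x$
$r = - \frac{165205}{2}$ ($r = - \frac{21 + 464 \cdot 356}{2} = - \frac{21 + 165184}{2} = \left(- \frac{1}{2}\right) 165205 = - \frac{165205}{2} \approx -82603.0$)
$\frac{1}{r} = \frac{1}{- \frac{165205}{2}} = - \frac{2}{165205}$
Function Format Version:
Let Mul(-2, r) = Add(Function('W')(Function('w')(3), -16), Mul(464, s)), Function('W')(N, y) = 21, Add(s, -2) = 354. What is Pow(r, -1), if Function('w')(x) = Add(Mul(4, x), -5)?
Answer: Rational(-2, 165205) ≈ -1.2106e-5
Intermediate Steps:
s = 356 (s = Add(2, 354) = 356)
Function('w')(x) = Add(-5, Mul(4, x))
r = Rational(-165205, 2) (r = Mul(Rational(-1, 2), Add(21, Mul(464, 356))) = Mul(Rational(-1, 2), Add(21, 165184)) = Mul(Rational(-1, 2), 165205) = Rational(-165205, 2) ≈ -82603.)
Pow(r, -1) = Pow(Rational(-165205, 2), -1) = Rational(-2, 165205)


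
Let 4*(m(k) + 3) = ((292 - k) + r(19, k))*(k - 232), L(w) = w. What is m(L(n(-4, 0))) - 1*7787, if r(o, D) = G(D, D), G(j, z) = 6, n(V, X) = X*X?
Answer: -25074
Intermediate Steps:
n(V, X) = X**2
r(o, D) = 6
m(k) = -3 + (-232 + k)*(298 - k)/4 (m(k) = -3 + (((292 - k) + 6)*(k - 232))/4 = -3 + ((298 - k)*(-232 + k))/4 = -3 + ((-232 + k)*(298 - k))/4 = -3 + (-232 + k)*(298 - k)/4)
m(L(n(-4, 0))) - 1*7787 = (-17287 - (0**2)**2/4 + (265/2)*0**2) - 1*7787 = (-17287 - 1/4*0**2 + (265/2)*0) - 7787 = (-17287 - 1/4*0 + 0) - 7787 = (-17287 + 0 + 0) - 7787 = -17287 - 7787 = -25074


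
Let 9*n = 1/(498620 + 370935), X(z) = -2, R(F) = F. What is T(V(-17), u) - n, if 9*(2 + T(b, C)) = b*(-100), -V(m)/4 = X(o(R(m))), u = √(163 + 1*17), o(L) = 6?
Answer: -711295991/7825995 ≈ -90.889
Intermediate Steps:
u = 6*√5 (u = √(163 + 17) = √180 = 6*√5 ≈ 13.416)
V(m) = 8 (V(m) = -4*(-2) = 8)
n = 1/7825995 (n = 1/(9*(498620 + 370935)) = (⅑)/869555 = (⅑)*(1/869555) = 1/7825995 ≈ 1.2778e-7)
T(b, C) = -2 - 100*b/9 (T(b, C) = -2 + (b*(-100))/9 = -2 + (-100*b)/9 = -2 - 100*b/9)
T(V(-17), u) - n = (-2 - 100/9*8) - 1*1/7825995 = (-2 - 800/9) - 1/7825995 = -818/9 - 1/7825995 = -711295991/7825995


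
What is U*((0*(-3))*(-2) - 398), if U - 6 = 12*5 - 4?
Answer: -24676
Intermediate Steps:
U = 62 (U = 6 + (12*5 - 4) = 6 + (60 - 4) = 6 + 56 = 62)
U*((0*(-3))*(-2) - 398) = 62*((0*(-3))*(-2) - 398) = 62*(0*(-2) - 398) = 62*(0 - 398) = 62*(-398) = -24676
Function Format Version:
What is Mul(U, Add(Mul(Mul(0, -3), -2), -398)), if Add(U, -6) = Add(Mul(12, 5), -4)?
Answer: -24676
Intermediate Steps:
U = 62 (U = Add(6, Add(Mul(12, 5), -4)) = Add(6, Add(60, -4)) = Add(6, 56) = 62)
Mul(U, Add(Mul(Mul(0, -3), -2), -398)) = Mul(62, Add(Mul(Mul(0, -3), -2), -398)) = Mul(62, Add(Mul(0, -2), -398)) = Mul(62, Add(0, -398)) = Mul(62, -398) = -24676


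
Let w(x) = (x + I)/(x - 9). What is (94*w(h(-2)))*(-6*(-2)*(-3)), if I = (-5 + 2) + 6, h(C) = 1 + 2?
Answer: 3384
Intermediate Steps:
h(C) = 3
I = 3 (I = -3 + 6 = 3)
w(x) = (3 + x)/(-9 + x) (w(x) = (x + 3)/(x - 9) = (3 + x)/(-9 + x))
(94*w(h(-2)))*(-6*(-2)*(-3)) = (94*((3 + 3)/(-9 + 3)))*(-6*(-2)*(-3)) = (94*(6/(-6)))*(-(-12)*(-3)) = (94*(-⅙*6))*(-1*36) = (94*(-1))*(-36) = -94*(-36) = 3384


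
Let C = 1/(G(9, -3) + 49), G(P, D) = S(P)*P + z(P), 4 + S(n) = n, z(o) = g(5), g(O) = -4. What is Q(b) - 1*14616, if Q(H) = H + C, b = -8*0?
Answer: -1315439/90 ≈ -14616.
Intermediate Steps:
z(o) = -4
S(n) = -4 + n
G(P, D) = -4 + P*(-4 + P) (G(P, D) = (-4 + P)*P - 4 = P*(-4 + P) - 4 = -4 + P*(-4 + P))
b = 0
C = 1/90 (C = 1/((-4 + 9*(-4 + 9)) + 49) = 1/((-4 + 9*5) + 49) = 1/((-4 + 45) + 49) = 1/(41 + 49) = 1/90 ≈ 0.011111)
Q(H) = 1/90 + H (Q(H) = H + 1/90 = 1/90 + H)
Q(b) - 1*14616 = (1/90 + 0) - 1*14616 = 1/90 - 14616 = -1315439/90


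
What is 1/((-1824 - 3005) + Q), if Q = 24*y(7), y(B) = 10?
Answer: -1/4589 ≈ -0.00021791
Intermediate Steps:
Q = 240 (Q = 24*10 = 240)
1/((-1824 - 3005) + Q) = 1/((-1824 - 3005) + 240) = 1/(-4829 + 240) = 1/(-4589) = -1/4589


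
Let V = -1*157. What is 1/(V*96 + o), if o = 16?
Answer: -1/15056 ≈ -6.6419e-5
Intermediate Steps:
V = -157
1/(V*96 + o) = 1/(-157*96 + 16) = 1/(-15072 + 16) = 1/(-15056) = -1/15056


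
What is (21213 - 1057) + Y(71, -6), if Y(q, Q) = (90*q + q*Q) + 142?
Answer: 26262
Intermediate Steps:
Y(q, Q) = 142 + 90*q + Q*q (Y(q, Q) = (90*q + Q*q) + 142 = 142 + 90*q + Q*q)
(21213 - 1057) + Y(71, -6) = (21213 - 1057) + (142 + 90*71 - 6*71) = 20156 + (142 + 6390 - 426) = 20156 + 6106 = 26262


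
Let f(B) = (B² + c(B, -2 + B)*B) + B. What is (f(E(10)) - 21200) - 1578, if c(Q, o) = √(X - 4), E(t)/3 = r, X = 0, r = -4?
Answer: -22646 - 24*I ≈ -22646.0 - 24.0*I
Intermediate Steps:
E(t) = -12 (E(t) = 3*(-4) = -12)
c(Q, o) = 2*I (c(Q, o) = √(0 - 4) = √(-4) = 2*I)
f(B) = B + B² + 2*I*B (f(B) = (B² + (2*I)*B) + B = (B² + 2*I*B) + B = B + B² + 2*I*B)
(f(E(10)) - 21200) - 1578 = (-12*(1 - 12 + 2*I) - 21200) - 1578 = (-12*(-11 + 2*I) - 21200) - 1578 = ((132 - 24*I) - 21200) - 1578 = (-21068 - 24*I) - 1578 = -22646 - 24*I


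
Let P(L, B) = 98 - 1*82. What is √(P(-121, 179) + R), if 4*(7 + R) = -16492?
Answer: 11*I*√34 ≈ 64.141*I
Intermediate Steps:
R = -4130 (R = -7 + (¼)*(-16492) = -7 - 4123 = -4130)
P(L, B) = 16 (P(L, B) = 98 - 82 = 16)
√(P(-121, 179) + R) = √(16 - 4130) = √(-4114) = 11*I*√34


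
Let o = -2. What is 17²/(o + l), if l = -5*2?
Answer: -289/12 ≈ -24.083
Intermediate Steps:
l = -10
17²/(o + l) = 17²/(-2 - 10) = 289/(-12) = -1/12*289 = -289/12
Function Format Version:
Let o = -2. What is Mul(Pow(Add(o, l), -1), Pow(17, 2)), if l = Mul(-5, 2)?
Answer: Rational(-289, 12) ≈ -24.083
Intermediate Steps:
l = -10
Mul(Pow(Add(o, l), -1), Pow(17, 2)) = Mul(Pow(Add(-2, -10), -1), Pow(17, 2)) = Mul(Pow(-12, -1), 289) = Mul(Rational(-1, 12), 289) = Rational(-289, 12)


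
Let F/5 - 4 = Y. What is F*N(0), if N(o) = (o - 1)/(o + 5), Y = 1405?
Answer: -1409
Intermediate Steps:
F = 7045 (F = 20 + 5*1405 = 20 + 7025 = 7045)
N(o) = (-1 + o)/(5 + o)
F*N(0) = 7045*((-1 + 0)/(5 + 0)) = 7045*(-1/5) = 7045*((⅕)*(-1)) = 7045*(-⅕) = -1409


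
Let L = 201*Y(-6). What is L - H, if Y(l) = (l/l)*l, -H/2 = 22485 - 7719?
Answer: 28326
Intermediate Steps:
H = -29532 (H = -2*(22485 - 7719) = -2*14766 = -29532)
Y(l) = l (Y(l) = 1*l = l)
L = -1206 (L = 201*(-6) = -1206)
L - H = -1206 - 1*(-29532) = -1206 + 29532 = 28326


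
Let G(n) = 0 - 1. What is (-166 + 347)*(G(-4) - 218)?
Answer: -39639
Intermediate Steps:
G(n) = -1
(-166 + 347)*(G(-4) - 218) = (-166 + 347)*(-1 - 218) = 181*(-219) = -39639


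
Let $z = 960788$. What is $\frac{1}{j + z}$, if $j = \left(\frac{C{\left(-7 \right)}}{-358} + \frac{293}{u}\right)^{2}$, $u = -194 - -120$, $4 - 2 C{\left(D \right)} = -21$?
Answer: $\frac{701826064}{674317258039193} \approx 1.0408 \cdot 10^{-6}$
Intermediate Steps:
$C{\left(D \right)} = \frac{25}{2}$ ($C{\left(D \right)} = 2 - - \frac{21}{2} = 2 + \frac{21}{2} = \frac{25}{2}$)
$u = -74$ ($u = -194 + 120 = -74$)
$j = \frac{11197660761}{701826064}$ ($j = \left(\frac{25}{2 \left(-358\right)} + \frac{293}{-74}\right)^{2} = \left(\frac{25}{2} \left(- \frac{1}{358}\right) + 293 \left(- \frac{1}{74}\right)\right)^{2} = \left(- \frac{25}{716} - \frac{293}{74}\right)^{2} = \left(- \frac{105819}{26492}\right)^{2} = \frac{11197660761}{701826064} \approx 15.955$)
$\frac{1}{j + z} = \frac{1}{\frac{11197660761}{701826064} + 960788} = \frac{1}{\frac{674317258039193}{701826064}} = \frac{701826064}{674317258039193}$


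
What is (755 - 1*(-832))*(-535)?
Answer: -849045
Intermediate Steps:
(755 - 1*(-832))*(-535) = (755 + 832)*(-535) = 1587*(-535) = -849045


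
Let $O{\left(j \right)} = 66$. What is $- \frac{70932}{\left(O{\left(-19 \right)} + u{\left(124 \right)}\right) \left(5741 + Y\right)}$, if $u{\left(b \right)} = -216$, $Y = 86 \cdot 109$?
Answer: $\frac{11822}{377875} \approx 0.031285$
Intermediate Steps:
$Y = 9374$
$- \frac{70932}{\left(O{\left(-19 \right)} + u{\left(124 \right)}\right) \left(5741 + Y\right)} = - \frac{70932}{\left(66 - 216\right) \left(5741 + 9374\right)} = - \frac{70932}{\left(-150\right) 15115} = - \frac{70932}{-2267250} = \left(-70932\right) \left(- \frac{1}{2267250}\right) = \frac{11822}{377875}$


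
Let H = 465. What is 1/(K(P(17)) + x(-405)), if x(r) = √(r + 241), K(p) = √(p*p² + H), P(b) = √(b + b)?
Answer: 1/(√(465 + 34*√34) + 2*I*√41) ≈ 0.031132 - 0.01548*I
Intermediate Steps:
P(b) = √2*√b (P(b) = √(2*b) = √2*√b)
K(p) = √(465 + p³) (K(p) = √(p*p² + 465) = √(p³ + 465) = √(465 + p³))
x(r) = √(241 + r)
1/(K(P(17)) + x(-405)) = 1/(√(465 + (√2*√17)³) + √(241 - 405)) = 1/(√(465 + (√34)³) + √(-164)) = 1/(√(465 + 34*√34) + 2*I*√41)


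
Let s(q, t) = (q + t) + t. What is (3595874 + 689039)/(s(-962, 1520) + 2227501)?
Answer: 4284913/2229579 ≈ 1.9218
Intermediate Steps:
s(q, t) = q + 2*t
(3595874 + 689039)/(s(-962, 1520) + 2227501) = (3595874 + 689039)/((-962 + 2*1520) + 2227501) = 4284913/((-962 + 3040) + 2227501) = 4284913/(2078 + 2227501) = 4284913/2229579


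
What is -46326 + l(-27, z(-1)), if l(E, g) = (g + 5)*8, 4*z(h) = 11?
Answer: -46264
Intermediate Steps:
z(h) = 11/4 (z(h) = (¼)*11 = 11/4)
l(E, g) = 40 + 8*g (l(E, g) = (5 + g)*8 = 40 + 8*g)
-46326 + l(-27, z(-1)) = -46326 + (40 + 8*(11/4)) = -46326 + (40 + 22) = -46326 + 62 = -46264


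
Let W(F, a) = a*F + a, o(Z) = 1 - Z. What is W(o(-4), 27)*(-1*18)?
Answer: -2916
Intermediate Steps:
W(F, a) = a + F*a (W(F, a) = F*a + a = a + F*a)
W(o(-4), 27)*(-1*18) = (27*(1 + (1 - 1*(-4))))*(-1*18) = (27*(1 + (1 + 4)))*(-18) = (27*(1 + 5))*(-18) = (27*6)*(-18) = 162*(-18) = -2916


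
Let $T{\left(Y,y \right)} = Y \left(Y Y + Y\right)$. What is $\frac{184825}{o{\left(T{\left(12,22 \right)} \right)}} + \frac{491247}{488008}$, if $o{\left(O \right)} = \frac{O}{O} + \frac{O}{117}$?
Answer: $\frac{90204429799}{8296136} \approx 10873.0$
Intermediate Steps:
$T{\left(Y,y \right)} = Y \left(Y + Y^{2}\right)$ ($T{\left(Y,y \right)} = Y \left(Y^{2} + Y\right) = Y \left(Y + Y^{2}\right)$)
$o{\left(O \right)} = 1 + \frac{O}{117}$ ($o{\left(O \right)} = 1 + O \frac{1}{117} = 1 + \frac{O}{117}$)
$\frac{184825}{o{\left(T{\left(12,22 \right)} \right)}} + \frac{491247}{488008} = \frac{184825}{1 + \frac{12^{2} \left(1 + 12\right)}{117}} + \frac{491247}{488008} = \frac{184825}{1 + \frac{144 \cdot 13}{117}} + 491247 \cdot \frac{1}{488008} = \frac{184825}{1 + \frac{1}{117} \cdot 1872} + \frac{491247}{488008} = \frac{184825}{1 + 16} + \frac{491247}{488008} = \frac{184825}{17} + \frac{491247}{488008} = \frac{90204429799}{8296136}$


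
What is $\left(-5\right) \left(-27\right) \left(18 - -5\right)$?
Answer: $3105$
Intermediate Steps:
$\left(-5\right) \left(-27\right) \left(18 - -5\right) = 135 \left(18 + 5\right) = 135 \cdot 23 = 3105$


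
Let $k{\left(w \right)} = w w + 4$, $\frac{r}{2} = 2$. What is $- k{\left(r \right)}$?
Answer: $-20$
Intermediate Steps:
$r = 4$ ($r = 2 \cdot 2 = 4$)
$k{\left(w \right)} = 4 + w^{2}$ ($k{\left(w \right)} = w^{2} + 4 = 4 + w^{2}$)
$- k{\left(r \right)} = - (4 + 4^{2}) = - (4 + 16) = \left(-1\right) 20 = -20$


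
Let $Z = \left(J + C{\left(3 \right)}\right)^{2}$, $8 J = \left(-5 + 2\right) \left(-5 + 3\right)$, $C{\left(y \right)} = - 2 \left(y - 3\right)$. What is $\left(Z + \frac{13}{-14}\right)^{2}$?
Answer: $\frac{1681}{12544} \approx 0.13401$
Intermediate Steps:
$C{\left(y \right)} = 6 - 2 y$ ($C{\left(y \right)} = - 2 \left(-3 + y\right) = 6 - 2 y$)
$J = \frac{3}{4}$ ($J = \frac{\left(-5 + 2\right) \left(-5 + 3\right)}{8} = \frac{\left(-3\right) \left(-2\right)}{8} = \frac{1}{8} \cdot 6 = \frac{3}{4} \approx 0.75$)
$Z = \frac{9}{16}$ ($Z = \left(\frac{3}{4} + \left(6 - 6\right)\right)^{2} = \left(\frac{3}{4} + 0\right)^{2} = \left(\frac{3}{4}\right)^{2} = \frac{9}{16} \approx 0.5625$)
$\left(Z + \frac{13}{-14}\right)^{2} = \left(\frac{9}{16} + \frac{13}{-14}\right)^{2} = \left(\frac{9}{16} + 13 \left(- \frac{1}{14}\right)\right)^{2} = \left(\frac{9}{16} - \frac{13}{14}\right)^{2} = \left(- \frac{41}{112}\right)^{2} = \frac{1681}{12544}$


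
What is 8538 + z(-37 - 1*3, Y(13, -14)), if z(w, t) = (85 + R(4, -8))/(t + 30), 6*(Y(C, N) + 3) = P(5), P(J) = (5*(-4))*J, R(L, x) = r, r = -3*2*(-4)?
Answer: 265005/31 ≈ 8548.5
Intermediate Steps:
r = 24 (r = -6*(-4) = 24)
R(L, x) = 24
P(J) = -20*J
Y(C, N) = -59/3 (Y(C, N) = -3 + (-20*5)/6 = -3 + (⅙)*(-100) = -3 - 50/3 = -59/3)
z(w, t) = 109/(30 + t) (z(w, t) = (85 + 24)/(t + 30) = 109/(30 + t))
8538 + z(-37 - 1*3, Y(13, -14)) = 8538 + 109/(30 - 59/3) = 8538 + 109/(31/3) = 8538 + 109*(3/31) = 8538 + 327/31 = 265005/31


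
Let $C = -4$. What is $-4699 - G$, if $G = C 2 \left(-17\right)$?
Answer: $-4835$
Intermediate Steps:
$G = 136$ ($G = \left(-4\right) 2 \left(-17\right) = \left(-8\right) \left(-17\right) = 136$)
$-4699 - G = -4699 - 136 = -4835$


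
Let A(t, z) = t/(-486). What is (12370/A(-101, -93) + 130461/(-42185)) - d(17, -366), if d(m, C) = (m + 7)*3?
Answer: 253288680819/4260685 ≈ 59448.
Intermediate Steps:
A(t, z) = -t/486 (A(t, z) = t*(-1/486) = -t/486)
d(m, C) = 21 + 3*m (d(m, C) = (7 + m)*3 = 21 + 3*m)
(12370/A(-101, -93) + 130461/(-42185)) - d(17, -366) = (12370/((-1/486*(-101))) + 130461/(-42185)) - (21 + 3*17) = (12370/(101/486) + 130461*(-1/42185)) - (21 + 51) = (12370*(486/101) - 130461/42185) - 1*72 = (6011820/101 - 130461/42185) - 72 = 253595450139/4260685 - 72 = 253288680819/4260685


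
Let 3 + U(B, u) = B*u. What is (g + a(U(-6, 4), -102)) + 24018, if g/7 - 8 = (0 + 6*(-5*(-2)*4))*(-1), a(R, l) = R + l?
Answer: 22265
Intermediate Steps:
U(B, u) = -3 + B*u
g = -1624 (g = 56 + 7*((0 + 6*(-5*(-2)*4))*(-1)) = 56 + 7*((0 + 6*(10*4))*(-1)) = 56 + 7*((0 + 6*40)*(-1)) = 56 + 7*((0 + 240)*(-1)) = 56 + 7*(240*(-1)) = 56 + 7*(-240) = 56 - 1680 = -1624)
(g + a(U(-6, 4), -102)) + 24018 = (-1624 + ((-3 - 6*4) - 102)) + 24018 = (-1624 + ((-3 - 24) - 102)) + 24018 = (-1624 + (-27 - 102)) + 24018 = (-1624 - 129) + 24018 = -1753 + 24018 = 22265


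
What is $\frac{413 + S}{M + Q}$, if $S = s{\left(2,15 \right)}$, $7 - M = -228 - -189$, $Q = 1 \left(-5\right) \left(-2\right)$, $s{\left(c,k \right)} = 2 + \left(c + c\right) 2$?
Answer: $\frac{423}{56} \approx 7.5536$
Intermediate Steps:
$s{\left(c,k \right)} = 2 + 4 c$ ($s{\left(c,k \right)} = 2 + 2 c 2 = 2 + 4 c$)
$Q = 10$ ($Q = \left(-5\right) \left(-2\right) = 10$)
$M = 46$ ($M = 7 - \left(-228 - -189\right) = 7 - \left(-228 + 189\right) = 7 - -39 = 7 + 39 = 46$)
$S = 10$ ($S = 2 + 4 \cdot 2 = 2 + 8 = 10$)
$\frac{413 + S}{M + Q} = \frac{413 + 10}{46 + 10} = \frac{423}{56}$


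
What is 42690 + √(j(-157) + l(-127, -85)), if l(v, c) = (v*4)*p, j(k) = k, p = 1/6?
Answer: 42690 + 5*I*√87/3 ≈ 42690.0 + 15.546*I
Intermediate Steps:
p = ⅙ ≈ 0.16667
l(v, c) = 2*v/3 (l(v, c) = (v*4)*(⅙) = (4*v)*(⅙) = 2*v/3)
42690 + √(j(-157) + l(-127, -85)) = 42690 + √(-157 + (⅔)*(-127)) = 42690 + √(-157 - 254/3) = 42690 + √(-725/3) = 42690 + 5*I*√87/3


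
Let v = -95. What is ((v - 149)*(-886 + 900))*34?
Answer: -116144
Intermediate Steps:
((v - 149)*(-886 + 900))*34 = ((-95 - 149)*(-886 + 900))*34 = -244*14*34 = -3416*34 = -116144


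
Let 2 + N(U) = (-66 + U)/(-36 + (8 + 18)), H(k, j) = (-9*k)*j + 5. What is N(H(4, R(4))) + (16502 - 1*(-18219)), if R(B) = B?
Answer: 69479/2 ≈ 34740.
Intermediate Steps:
H(k, j) = 5 - 9*j*k (H(k, j) = -9*j*k + 5 = 5 - 9*j*k)
N(U) = 23/5 - U/10 (N(U) = -2 + (-66 + U)/(-36 + (8 + 18)) = -2 + (-66 + U)/(-36 + 26) = -2 + (-66 + U)/(-10) = -2 + (-66 + U)*(-⅒) = -2 + (33/5 - U/10) = 23/5 - U/10)
N(H(4, R(4))) + (16502 - 1*(-18219)) = (23/5 - (5 - 9*4*4)/10) + (16502 - 1*(-18219)) = (23/5 - (5 - 144)/10) + (16502 + 18219) = (23/5 - ⅒*(-139)) + 34721 = (23/5 + 139/10) + 34721 = 37/2 + 34721 = 69479/2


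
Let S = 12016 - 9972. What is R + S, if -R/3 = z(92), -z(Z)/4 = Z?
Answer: 3148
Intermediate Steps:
S = 2044
z(Z) = -4*Z
R = 1104 (R = -(-12)*92 = -3*(-368) = 1104)
R + S = 1104 + 2044 = 3148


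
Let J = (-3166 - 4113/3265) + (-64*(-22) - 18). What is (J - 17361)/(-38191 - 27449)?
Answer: 10414403/35719100 ≈ 0.29156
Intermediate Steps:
J = -5802753/3265 (J = (-3166 - 4113*1/3265) + (1408 - 18) = (-3166 - 4113/3265) + 1390 = -10341103/3265 + 1390 = -5802753/3265 ≈ -1777.3)
(J - 17361)/(-38191 - 27449) = (-5802753/3265 - 17361)/(-38191 - 27449) = -62486418/3265/(-65640) = -62486418/3265*(-1/65640) = 10414403/35719100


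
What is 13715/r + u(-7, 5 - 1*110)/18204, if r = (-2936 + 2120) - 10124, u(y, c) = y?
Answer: -6243611/4978794 ≈ -1.2540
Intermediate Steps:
r = -10940 (r = -816 - 10124 = -10940)
13715/r + u(-7, 5 - 1*110)/18204 = 13715/(-10940) - 7/18204 = 13715*(-1/10940) - 7*1/18204 = -2743/2188 - 7/18204 = -6243611/4978794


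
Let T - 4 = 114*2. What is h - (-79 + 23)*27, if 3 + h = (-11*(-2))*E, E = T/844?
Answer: 319675/211 ≈ 1515.0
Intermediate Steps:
T = 232 (T = 4 + 114*2 = 4 + 228 = 232)
E = 58/211 (E = 232/844 = 232*(1/844) = 58/211 ≈ 0.27488)
h = 643/211 (h = -3 - 11*(-2)*(58/211) = -3 + 22*(58/211) = -3 + 1276/211 = 643/211 ≈ 3.0474)
h - (-79 + 23)*27 = 643/211 - (-79 + 23)*27 = 643/211 - (-56)*27 = 643/211 - 1*(-1512) = 643/211 + 1512 = 319675/211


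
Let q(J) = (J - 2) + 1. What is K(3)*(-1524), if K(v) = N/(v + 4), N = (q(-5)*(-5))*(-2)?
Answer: 91440/7 ≈ 13063.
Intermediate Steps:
q(J) = -1 + J (q(J) = (-2 + J) + 1 = -1 + J)
N = -60 (N = ((-1 - 5)*(-5))*(-2) = -6*(-5)*(-2) = 30*(-2) = -60)
K(v) = -60/(4 + v) (K(v) = -60/(v + 4) = -60/(4 + v))
K(3)*(-1524) = -60/(4 + 3)*(-1524) = -60/7*(-1524) = 91440/7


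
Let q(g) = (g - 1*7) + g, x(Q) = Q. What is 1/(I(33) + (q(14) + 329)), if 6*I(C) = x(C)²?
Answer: 2/1063 ≈ 0.0018815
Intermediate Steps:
q(g) = -7 + 2*g (q(g) = (g - 7) + g = (-7 + g) + g = -7 + 2*g)
I(C) = C²/6
1/(I(33) + (q(14) + 329)) = 1/((⅙)*33² + ((-7 + 2*14) + 329)) = 1/((⅙)*1089 + ((-7 + 28) + 329)) = 1/(363/2 + (21 + 329)) = 1/(363/2 + 350) = 1/(1063/2) = 2/1063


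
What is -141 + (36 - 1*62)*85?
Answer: -2351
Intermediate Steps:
-141 + (36 - 1*62)*85 = -141 + (36 - 62)*85 = -141 - 26*85 = -141 - 2210 = -2351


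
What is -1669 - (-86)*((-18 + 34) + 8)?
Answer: 395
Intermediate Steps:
-1669 - (-86)*((-18 + 34) + 8) = -1669 - (-86)*(16 + 8) = -1669 - (-86)*24 = -1669 - 1*(-2064) = -1669 + 2064 = 395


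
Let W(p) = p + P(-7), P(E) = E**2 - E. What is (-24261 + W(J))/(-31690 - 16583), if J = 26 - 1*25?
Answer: 8068/16091 ≈ 0.50140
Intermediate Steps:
J = 1 (J = 26 - 25 = 1)
W(p) = 56 + p (W(p) = p - 7*(-1 - 7) = p - 7*(-8) = p + 56 = 56 + p)
(-24261 + W(J))/(-31690 - 16583) = (-24261 + (56 + 1))/(-31690 - 16583) = (-24261 + 57)/(-48273) = -24204*(-1/48273) = 8068/16091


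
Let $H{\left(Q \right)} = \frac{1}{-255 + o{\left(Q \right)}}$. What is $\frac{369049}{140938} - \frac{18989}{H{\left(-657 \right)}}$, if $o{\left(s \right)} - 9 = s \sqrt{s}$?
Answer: $\frac{658363202821}{140938} + 37427319 i \sqrt{73} \approx 4.6713 \cdot 10^{6} + 3.1978 \cdot 10^{8} i$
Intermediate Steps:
$o{\left(s \right)} = 9 + s^{\frac{3}{2}}$ ($o{\left(s \right)} = 9 + s \sqrt{s} = 9 + s^{\frac{3}{2}}$)
$H{\left(Q \right)} = \frac{1}{-246 + Q^{\frac{3}{2}}}$ ($H{\left(Q \right)} = \frac{1}{-255 + \left(9 + Q^{\frac{3}{2}}\right)} = \frac{1}{-246 + Q^{\frac{3}{2}}}$)
$\frac{369049}{140938} - \frac{18989}{H{\left(-657 \right)}} = \frac{369049}{140938} - \frac{18989}{\frac{1}{-246 + \left(-657\right)^{\frac{3}{2}}}} = 369049 \cdot \frac{1}{140938} - \frac{18989}{\frac{1}{-246 - 1971 i \sqrt{73}}} = \frac{369049}{140938} - 18989 \left(-246 - 1971 i \sqrt{73}\right) = \frac{369049}{140938} + \left(4671294 + 37427319 i \sqrt{73}\right) = \frac{658363202821}{140938} + 37427319 i \sqrt{73}$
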